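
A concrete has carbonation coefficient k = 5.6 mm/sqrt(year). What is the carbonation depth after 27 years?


depth = k * sqrt(t)
= 5.6 * sqrt(27)
= 29.1 mm

29.1


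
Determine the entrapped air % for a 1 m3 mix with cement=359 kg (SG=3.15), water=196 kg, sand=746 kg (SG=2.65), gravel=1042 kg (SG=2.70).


Vol cement = 359 / (3.15 * 1000) = 0.113968 m3
Vol water = 196 / 1000 = 0.196 m3
Vol sand = 746 / (2.65 * 1000) = 0.281509 m3
Vol gravel = 1042 / (2.70 * 1000) = 0.385926 m3
Total solid + water volume = 0.977404 m3
Air = (1 - 0.977404) * 100 = 2.26%

2.26


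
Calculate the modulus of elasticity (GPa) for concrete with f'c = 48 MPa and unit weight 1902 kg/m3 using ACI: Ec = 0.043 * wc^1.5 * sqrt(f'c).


Ec = 0.043 * 1902^1.5 * sqrt(48) / 1000
= 24.71 GPa

24.71


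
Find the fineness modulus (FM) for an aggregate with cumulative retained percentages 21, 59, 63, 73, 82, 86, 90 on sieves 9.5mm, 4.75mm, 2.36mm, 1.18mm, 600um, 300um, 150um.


FM = sum(cumulative % retained) / 100
= 474 / 100
= 4.74

4.74


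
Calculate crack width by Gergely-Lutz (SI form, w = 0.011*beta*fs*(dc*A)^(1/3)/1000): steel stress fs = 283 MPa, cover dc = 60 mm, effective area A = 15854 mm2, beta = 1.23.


w = 0.011 * beta * fs * (dc * A)^(1/3) / 1000
= 0.011 * 1.23 * 283 * (60 * 15854)^(1/3) / 1000
= 0.377 mm

0.377


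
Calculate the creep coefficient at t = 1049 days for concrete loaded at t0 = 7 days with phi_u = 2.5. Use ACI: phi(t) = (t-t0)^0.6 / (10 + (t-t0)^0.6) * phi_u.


dt = 1049 - 7 = 1042
phi = 1042^0.6 / (10 + 1042^0.6) * 2.5
= 2.165

2.165


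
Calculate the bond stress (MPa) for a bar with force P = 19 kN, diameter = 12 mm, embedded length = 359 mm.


u = P / (pi * db * ld)
= 19 * 1000 / (pi * 12 * 359)
= 1.404 MPa

1.404


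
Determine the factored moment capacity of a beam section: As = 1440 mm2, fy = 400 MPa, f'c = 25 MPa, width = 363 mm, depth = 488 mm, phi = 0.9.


a = As * fy / (0.85 * f'c * b)
= 1440 * 400 / (0.85 * 25 * 363)
= 74.6719 mm
Mn = As * fy * (d - a/2) / 10^6
= 259.5825 kN-m
phi*Mn = 0.9 * 259.5825 = 233.62 kN-m

233.62


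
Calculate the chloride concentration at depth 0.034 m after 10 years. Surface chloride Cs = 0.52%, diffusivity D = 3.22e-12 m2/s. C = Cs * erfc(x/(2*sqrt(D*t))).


t_seconds = 10 * 365.25 * 24 * 3600 = 315576000.0 s
arg = 0.034 / (2 * sqrt(3.22e-12 * 315576000.0))
= 0.5333
erfc(0.5333) = 0.4507
C = 0.52 * 0.4507 = 0.2344%

0.2344


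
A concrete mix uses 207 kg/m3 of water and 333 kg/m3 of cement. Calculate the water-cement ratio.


w/c = water / cement
w/c = 207 / 333 = 0.622

0.622


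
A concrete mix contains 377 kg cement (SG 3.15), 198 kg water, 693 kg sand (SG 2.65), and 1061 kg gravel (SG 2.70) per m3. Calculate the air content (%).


Vol cement = 377 / (3.15 * 1000) = 0.119683 m3
Vol water = 198 / 1000 = 0.198 m3
Vol sand = 693 / (2.65 * 1000) = 0.261509 m3
Vol gravel = 1061 / (2.70 * 1000) = 0.392963 m3
Total solid + water volume = 0.972155 m3
Air = (1 - 0.972155) * 100 = 2.78%

2.78


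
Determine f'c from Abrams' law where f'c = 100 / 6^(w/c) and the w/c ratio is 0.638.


f'c = 100 / 6^0.638
= 100 / 3.137
= 31.88 MPa

31.88


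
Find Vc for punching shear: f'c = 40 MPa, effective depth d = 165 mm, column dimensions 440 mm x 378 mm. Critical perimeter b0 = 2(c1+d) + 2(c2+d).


b0 = 2*(440 + 165) + 2*(378 + 165) = 2296 mm
Vc = 0.33 * sqrt(40) * 2296 * 165 / 1000
= 790.68 kN

790.68


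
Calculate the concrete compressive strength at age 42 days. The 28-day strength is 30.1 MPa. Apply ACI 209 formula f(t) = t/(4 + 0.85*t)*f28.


f(42) = 42 / (4 + 0.85 * 42) * 30.1
= 42 / 39.7 * 30.1
= 31.84 MPa

31.84


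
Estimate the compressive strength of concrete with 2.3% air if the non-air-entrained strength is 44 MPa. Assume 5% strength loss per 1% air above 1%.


Strength loss = (2.3 - 1) * 5 = 6.5%
f'c = 44 * (1 - 6.5/100)
= 41.14 MPa

41.14


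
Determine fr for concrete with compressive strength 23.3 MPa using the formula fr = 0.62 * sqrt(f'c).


fr = 0.62 * sqrt(23.3)
= 2.993 MPa

2.993


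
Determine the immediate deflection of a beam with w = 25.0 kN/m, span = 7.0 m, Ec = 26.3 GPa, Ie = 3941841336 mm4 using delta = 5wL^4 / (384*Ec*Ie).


Convert: L = 7.0 m = 7000 mm, Ec = 26.3 GPa = 26300 MPa
delta = 5 * 25.0 * 7000^4 / (384 * 26300 * 3941841336)
= 7.54 mm

7.54


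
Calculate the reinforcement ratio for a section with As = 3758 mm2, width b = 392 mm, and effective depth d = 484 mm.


rho = As / (b * d)
= 3758 / (392 * 484)
= 0.0198

0.0198


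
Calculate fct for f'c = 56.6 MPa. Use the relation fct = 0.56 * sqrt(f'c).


fct = 0.56 * sqrt(56.6)
= 0.56 * 7.523
= 4.213 MPa

4.213


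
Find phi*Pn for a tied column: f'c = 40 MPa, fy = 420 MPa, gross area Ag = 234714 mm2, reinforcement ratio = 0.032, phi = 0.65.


Ast = rho * Ag = 0.032 * 234714 = 7510.848 mm2
phi*Pn = 0.65 * 0.80 * (0.85 * 40 * (234714 - 7510.848) + 420 * 7510.848) / 1000
= 5657.32 kN

5657.32


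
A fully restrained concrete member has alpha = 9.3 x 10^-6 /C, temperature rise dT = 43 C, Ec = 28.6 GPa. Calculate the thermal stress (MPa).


sigma = alpha * dT * Ec
= 9.3e-6 * 43 * 28.6 * 1000
= 11.437 MPa

11.437


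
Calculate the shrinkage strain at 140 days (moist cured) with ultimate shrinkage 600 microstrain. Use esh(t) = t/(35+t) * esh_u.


esh(140) = 140 / (35 + 140) * 600
= 140 / 175 * 600
= 480.0 microstrain

480.0


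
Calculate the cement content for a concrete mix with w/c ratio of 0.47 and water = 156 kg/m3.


Cement = water / (w/c)
= 156 / 0.47
= 331.9 kg/m3

331.9


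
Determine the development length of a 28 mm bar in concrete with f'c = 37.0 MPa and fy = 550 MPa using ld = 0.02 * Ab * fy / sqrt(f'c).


Ab = pi * 28^2 / 4 = 615.752 mm2
ld = 0.02 * 615.752 * 550 / sqrt(37.0)
= 1113.5 mm

1113.5


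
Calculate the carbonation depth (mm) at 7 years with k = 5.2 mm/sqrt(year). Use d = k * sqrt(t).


depth = k * sqrt(t)
= 5.2 * sqrt(7)
= 13.76 mm

13.76


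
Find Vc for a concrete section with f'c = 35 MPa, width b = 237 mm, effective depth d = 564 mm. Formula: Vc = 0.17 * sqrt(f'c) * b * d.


Vc = 0.17 * sqrt(35) * 237 * 564 / 1000
= 134.43 kN

134.43


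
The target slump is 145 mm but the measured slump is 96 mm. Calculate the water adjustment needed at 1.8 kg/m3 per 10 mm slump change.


Difference = 145 - 96 = 49 mm
Water adjustment = 49 * 1.8 / 10 = 8.8 kg/m3

8.8


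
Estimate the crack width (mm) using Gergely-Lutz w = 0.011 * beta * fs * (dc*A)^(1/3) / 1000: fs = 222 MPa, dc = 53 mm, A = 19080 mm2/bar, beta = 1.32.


w = 0.011 * beta * fs * (dc * A)^(1/3) / 1000
= 0.011 * 1.32 * 222 * (53 * 19080)^(1/3) / 1000
= 0.324 mm

0.324


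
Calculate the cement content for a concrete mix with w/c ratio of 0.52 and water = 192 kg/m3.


Cement = water / (w/c)
= 192 / 0.52
= 369.2 kg/m3

369.2


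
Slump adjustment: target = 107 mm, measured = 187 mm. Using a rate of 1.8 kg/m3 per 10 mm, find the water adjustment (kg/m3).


Difference = 107 - 187 = -80 mm
Water adjustment = -80 * 1.8 / 10 = -14.4 kg/m3

-14.4


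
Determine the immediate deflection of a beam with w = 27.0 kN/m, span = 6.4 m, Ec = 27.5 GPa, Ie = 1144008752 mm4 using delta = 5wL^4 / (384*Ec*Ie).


Convert: L = 6.4 m = 6400 mm, Ec = 27.5 GPa = 27500 MPa
delta = 5 * 27.0 * 6400^4 / (384 * 27500 * 1144008752)
= 18.75 mm

18.75


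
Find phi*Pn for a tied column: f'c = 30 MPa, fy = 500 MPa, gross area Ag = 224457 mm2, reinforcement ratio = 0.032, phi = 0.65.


Ast = rho * Ag = 0.032 * 224457 = 7182.624 mm2
phi*Pn = 0.65 * 0.80 * (0.85 * 30 * (224457 - 7182.624) + 500 * 7182.624) / 1000
= 4748.54 kN

4748.54


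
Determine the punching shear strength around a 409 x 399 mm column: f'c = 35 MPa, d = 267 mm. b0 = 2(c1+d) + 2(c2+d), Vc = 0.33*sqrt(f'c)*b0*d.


b0 = 2*(409 + 267) + 2*(399 + 267) = 2684 mm
Vc = 0.33 * sqrt(35) * 2684 * 267 / 1000
= 1399.08 kN

1399.08


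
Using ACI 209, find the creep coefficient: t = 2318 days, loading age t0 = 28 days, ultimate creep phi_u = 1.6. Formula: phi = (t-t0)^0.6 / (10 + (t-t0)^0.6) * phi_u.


dt = 2318 - 28 = 2290
phi = 2290^0.6 / (10 + 2290^0.6) * 1.6
= 1.459

1.459


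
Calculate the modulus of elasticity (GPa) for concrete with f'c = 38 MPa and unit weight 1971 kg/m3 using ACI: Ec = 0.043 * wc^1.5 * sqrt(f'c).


Ec = 0.043 * 1971^1.5 * sqrt(38) / 1000
= 23.19 GPa

23.19


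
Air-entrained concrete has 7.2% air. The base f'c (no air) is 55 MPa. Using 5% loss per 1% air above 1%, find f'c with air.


Strength loss = (7.2 - 1) * 5 = 31.0%
f'c = 55 * (1 - 31.0/100)
= 37.95 MPa

37.95


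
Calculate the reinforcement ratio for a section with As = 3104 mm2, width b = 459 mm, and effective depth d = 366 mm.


rho = As / (b * d)
= 3104 / (459 * 366)
= 0.0185

0.0185


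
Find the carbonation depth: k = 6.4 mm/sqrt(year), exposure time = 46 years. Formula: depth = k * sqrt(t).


depth = k * sqrt(t)
= 6.4 * sqrt(46)
= 43.41 mm

43.41


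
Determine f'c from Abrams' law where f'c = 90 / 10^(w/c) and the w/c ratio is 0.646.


f'c = 90 / 10^0.646
= 90 / 4.426
= 20.33 MPa

20.33


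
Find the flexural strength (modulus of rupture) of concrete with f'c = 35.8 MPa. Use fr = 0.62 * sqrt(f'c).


fr = 0.62 * sqrt(35.8)
= 3.71 MPa

3.71


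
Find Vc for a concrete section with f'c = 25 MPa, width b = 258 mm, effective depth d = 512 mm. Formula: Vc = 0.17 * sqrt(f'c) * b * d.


Vc = 0.17 * sqrt(25) * 258 * 512 / 1000
= 112.28 kN

112.28


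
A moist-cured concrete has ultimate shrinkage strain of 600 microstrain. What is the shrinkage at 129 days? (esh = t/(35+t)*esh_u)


esh(129) = 129 / (35 + 129) * 600
= 129 / 164 * 600
= 472.0 microstrain

472.0


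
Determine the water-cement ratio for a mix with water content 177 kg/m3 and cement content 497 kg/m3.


w/c = water / cement
w/c = 177 / 497 = 0.356

0.356


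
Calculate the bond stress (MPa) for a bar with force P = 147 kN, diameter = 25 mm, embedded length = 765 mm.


u = P / (pi * db * ld)
= 147 * 1000 / (pi * 25 * 765)
= 2.447 MPa

2.447


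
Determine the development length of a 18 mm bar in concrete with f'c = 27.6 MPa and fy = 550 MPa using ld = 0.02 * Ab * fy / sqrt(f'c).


Ab = pi * 18^2 / 4 = 254.469 mm2
ld = 0.02 * 254.469 * 550 / sqrt(27.6)
= 532.8 mm

532.8


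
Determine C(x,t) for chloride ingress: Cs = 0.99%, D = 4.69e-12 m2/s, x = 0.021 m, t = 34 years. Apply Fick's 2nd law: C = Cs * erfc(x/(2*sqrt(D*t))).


t_seconds = 34 * 365.25 * 24 * 3600 = 1072958400.0 s
arg = 0.021 / (2 * sqrt(4.69e-12 * 1072958400.0))
= 0.148
erfc(0.148) = 0.8342
C = 0.99 * 0.8342 = 0.8259%

0.8259


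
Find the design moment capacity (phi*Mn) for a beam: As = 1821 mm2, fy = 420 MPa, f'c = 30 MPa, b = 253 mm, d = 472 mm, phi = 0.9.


a = As * fy / (0.85 * f'c * b)
= 1821 * 420 / (0.85 * 30 * 253)
= 118.5492 mm
Mn = As * fy * (d - a/2) / 10^6
= 315.6607 kN-m
phi*Mn = 0.9 * 315.6607 = 284.09 kN-m

284.09


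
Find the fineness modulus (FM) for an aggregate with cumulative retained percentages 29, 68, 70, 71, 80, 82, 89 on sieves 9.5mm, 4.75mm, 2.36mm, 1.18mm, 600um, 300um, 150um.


FM = sum(cumulative % retained) / 100
= 489 / 100
= 4.89

4.89


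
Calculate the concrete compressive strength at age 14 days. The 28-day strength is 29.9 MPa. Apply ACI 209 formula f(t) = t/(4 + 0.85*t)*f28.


f(14) = 14 / (4 + 0.85 * 14) * 29.9
= 14 / 15.9 * 29.9
= 26.33 MPa

26.33


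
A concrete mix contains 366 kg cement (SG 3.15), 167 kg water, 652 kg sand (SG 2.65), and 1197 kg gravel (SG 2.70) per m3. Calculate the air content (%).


Vol cement = 366 / (3.15 * 1000) = 0.11619 m3
Vol water = 167 / 1000 = 0.167 m3
Vol sand = 652 / (2.65 * 1000) = 0.246038 m3
Vol gravel = 1197 / (2.70 * 1000) = 0.443333 m3
Total solid + water volume = 0.972562 m3
Air = (1 - 0.972562) * 100 = 2.74%

2.74


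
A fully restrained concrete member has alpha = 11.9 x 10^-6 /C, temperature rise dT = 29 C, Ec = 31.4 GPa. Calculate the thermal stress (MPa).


sigma = alpha * dT * Ec
= 11.9e-6 * 29 * 31.4 * 1000
= 10.836 MPa

10.836


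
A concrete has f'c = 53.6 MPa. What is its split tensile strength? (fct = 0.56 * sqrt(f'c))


fct = 0.56 * sqrt(53.6)
= 0.56 * 7.321
= 4.1 MPa

4.1


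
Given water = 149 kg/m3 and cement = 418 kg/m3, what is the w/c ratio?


w/c = water / cement
w/c = 149 / 418 = 0.356

0.356


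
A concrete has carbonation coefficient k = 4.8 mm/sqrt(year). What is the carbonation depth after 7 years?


depth = k * sqrt(t)
= 4.8 * sqrt(7)
= 12.7 mm

12.7


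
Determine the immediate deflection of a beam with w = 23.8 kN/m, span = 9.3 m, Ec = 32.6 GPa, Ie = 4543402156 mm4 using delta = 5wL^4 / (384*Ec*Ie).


Convert: L = 9.3 m = 9300 mm, Ec = 32.6 GPa = 32600 MPa
delta = 5 * 23.8 * 9300^4 / (384 * 32600 * 4543402156)
= 15.65 mm

15.65


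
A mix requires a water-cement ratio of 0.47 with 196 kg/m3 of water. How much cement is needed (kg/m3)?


Cement = water / (w/c)
= 196 / 0.47
= 417.0 kg/m3

417.0


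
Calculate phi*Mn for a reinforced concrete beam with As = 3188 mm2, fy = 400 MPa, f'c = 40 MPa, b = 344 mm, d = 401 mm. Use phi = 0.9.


a = As * fy / (0.85 * f'c * b)
= 3188 * 400 / (0.85 * 40 * 344)
= 109.0287 mm
Mn = As * fy * (d - a/2) / 10^6
= 441.8385 kN-m
phi*Mn = 0.9 * 441.8385 = 397.65 kN-m

397.65


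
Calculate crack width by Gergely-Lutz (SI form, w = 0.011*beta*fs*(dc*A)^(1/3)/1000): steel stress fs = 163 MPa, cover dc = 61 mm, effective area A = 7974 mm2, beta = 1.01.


w = 0.011 * beta * fs * (dc * A)^(1/3) / 1000
= 0.011 * 1.01 * 163 * (61 * 7974)^(1/3) / 1000
= 0.142 mm

0.142


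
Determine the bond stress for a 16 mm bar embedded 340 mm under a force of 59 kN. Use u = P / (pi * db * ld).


u = P / (pi * db * ld)
= 59 * 1000 / (pi * 16 * 340)
= 3.452 MPa

3.452


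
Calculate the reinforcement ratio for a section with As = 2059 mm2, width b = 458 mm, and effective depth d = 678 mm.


rho = As / (b * d)
= 2059 / (458 * 678)
= 0.0066

0.0066


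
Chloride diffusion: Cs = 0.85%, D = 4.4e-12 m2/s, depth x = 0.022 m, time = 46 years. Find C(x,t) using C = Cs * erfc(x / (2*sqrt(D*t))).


t_seconds = 46 * 365.25 * 24 * 3600 = 1451649600.0 s
arg = 0.022 / (2 * sqrt(4.4e-12 * 1451649600.0))
= 0.1376
erfc(0.1376) = 0.8457
C = 0.85 * 0.8457 = 0.7188%

0.7188


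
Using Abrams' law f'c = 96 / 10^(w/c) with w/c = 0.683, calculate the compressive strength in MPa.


f'c = 96 / 10^0.683
= 96 / 4.819
= 19.92 MPa

19.92


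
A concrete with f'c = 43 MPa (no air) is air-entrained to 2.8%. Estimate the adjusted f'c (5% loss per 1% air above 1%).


Strength loss = (2.8 - 1) * 5 = 9.0%
f'c = 43 * (1 - 9.0/100)
= 39.13 MPa

39.13


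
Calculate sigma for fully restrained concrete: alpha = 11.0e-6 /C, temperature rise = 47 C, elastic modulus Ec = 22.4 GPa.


sigma = alpha * dT * Ec
= 11.0e-6 * 47 * 22.4 * 1000
= 11.581 MPa

11.581


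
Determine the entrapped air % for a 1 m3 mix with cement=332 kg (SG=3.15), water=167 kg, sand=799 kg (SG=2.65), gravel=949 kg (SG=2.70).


Vol cement = 332 / (3.15 * 1000) = 0.105397 m3
Vol water = 167 / 1000 = 0.167 m3
Vol sand = 799 / (2.65 * 1000) = 0.301509 m3
Vol gravel = 949 / (2.70 * 1000) = 0.351481 m3
Total solid + water volume = 0.925388 m3
Air = (1 - 0.925388) * 100 = 7.46%

7.46


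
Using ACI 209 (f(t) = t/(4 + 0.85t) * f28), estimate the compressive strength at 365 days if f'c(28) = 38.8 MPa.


f(365) = 365 / (4 + 0.85 * 365) * 38.8
= 365 / 314.25 * 38.8
= 45.07 MPa

45.07


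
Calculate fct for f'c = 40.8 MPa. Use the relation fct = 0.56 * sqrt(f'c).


fct = 0.56 * sqrt(40.8)
= 0.56 * 6.387
= 3.577 MPa

3.577


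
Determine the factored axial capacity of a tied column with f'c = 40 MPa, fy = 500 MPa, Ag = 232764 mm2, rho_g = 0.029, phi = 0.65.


Ast = rho * Ag = 0.029 * 232764 = 6750.156 mm2
phi*Pn = 0.65 * 0.80 * (0.85 * 40 * (232764 - 6750.156) + 500 * 6750.156) / 1000
= 5750.97 kN

5750.97


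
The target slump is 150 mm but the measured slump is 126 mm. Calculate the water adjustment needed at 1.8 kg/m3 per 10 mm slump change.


Difference = 150 - 126 = 24 mm
Water adjustment = 24 * 1.8 / 10 = 4.3 kg/m3

4.3


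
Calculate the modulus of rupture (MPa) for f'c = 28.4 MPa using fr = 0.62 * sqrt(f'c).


fr = 0.62 * sqrt(28.4)
= 3.304 MPa

3.304


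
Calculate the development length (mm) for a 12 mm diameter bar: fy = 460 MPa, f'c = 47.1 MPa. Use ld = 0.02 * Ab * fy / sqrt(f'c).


Ab = pi * 12^2 / 4 = 113.097 mm2
ld = 0.02 * 113.097 * 460 / sqrt(47.1)
= 151.6 mm

151.6


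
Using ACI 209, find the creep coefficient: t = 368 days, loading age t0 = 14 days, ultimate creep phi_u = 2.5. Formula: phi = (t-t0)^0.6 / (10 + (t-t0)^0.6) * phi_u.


dt = 368 - 14 = 354
phi = 354^0.6 / (10 + 354^0.6) * 2.5
= 1.93

1.93


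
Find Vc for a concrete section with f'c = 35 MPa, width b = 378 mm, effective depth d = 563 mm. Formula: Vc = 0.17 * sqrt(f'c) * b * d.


Vc = 0.17 * sqrt(35) * 378 * 563 / 1000
= 214.03 kN

214.03


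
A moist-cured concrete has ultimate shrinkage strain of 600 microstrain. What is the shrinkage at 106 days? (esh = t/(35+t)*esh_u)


esh(106) = 106 / (35 + 106) * 600
= 106 / 141 * 600
= 451.1 microstrain

451.1


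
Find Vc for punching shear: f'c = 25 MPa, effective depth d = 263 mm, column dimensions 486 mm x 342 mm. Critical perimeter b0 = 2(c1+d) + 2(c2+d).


b0 = 2*(486 + 263) + 2*(342 + 263) = 2708 mm
Vc = 0.33 * sqrt(25) * 2708 * 263 / 1000
= 1175.14 kN

1175.14


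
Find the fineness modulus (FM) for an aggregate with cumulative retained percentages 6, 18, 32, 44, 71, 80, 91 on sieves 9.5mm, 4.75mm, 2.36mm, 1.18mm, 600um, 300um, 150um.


FM = sum(cumulative % retained) / 100
= 342 / 100
= 3.42

3.42


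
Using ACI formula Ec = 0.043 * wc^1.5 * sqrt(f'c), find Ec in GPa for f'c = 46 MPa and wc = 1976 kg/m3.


Ec = 0.043 * 1976^1.5 * sqrt(46) / 1000
= 25.62 GPa

25.62


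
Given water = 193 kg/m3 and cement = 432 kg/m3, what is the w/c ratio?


w/c = water / cement
w/c = 193 / 432 = 0.447

0.447


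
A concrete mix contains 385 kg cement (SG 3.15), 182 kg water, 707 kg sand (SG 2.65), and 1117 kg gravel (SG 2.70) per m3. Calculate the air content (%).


Vol cement = 385 / (3.15 * 1000) = 0.122222 m3
Vol water = 182 / 1000 = 0.182 m3
Vol sand = 707 / (2.65 * 1000) = 0.266792 m3
Vol gravel = 1117 / (2.70 * 1000) = 0.413704 m3
Total solid + water volume = 0.984718 m3
Air = (1 - 0.984718) * 100 = 1.53%

1.53


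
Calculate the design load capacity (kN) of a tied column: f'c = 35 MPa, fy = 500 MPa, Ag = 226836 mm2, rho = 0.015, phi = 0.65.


Ast = rho * Ag = 0.015 * 226836 = 3402.54 mm2
phi*Pn = 0.65 * 0.80 * (0.85 * 35 * (226836 - 3402.54) + 500 * 3402.54) / 1000
= 4341.18 kN

4341.18


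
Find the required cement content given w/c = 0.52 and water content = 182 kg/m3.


Cement = water / (w/c)
= 182 / 0.52
= 350.0 kg/m3

350.0


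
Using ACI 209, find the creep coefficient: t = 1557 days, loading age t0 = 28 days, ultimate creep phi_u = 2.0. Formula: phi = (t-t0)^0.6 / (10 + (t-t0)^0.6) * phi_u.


dt = 1557 - 28 = 1529
phi = 1529^0.6 / (10 + 1529^0.6) * 2.0
= 1.781

1.781


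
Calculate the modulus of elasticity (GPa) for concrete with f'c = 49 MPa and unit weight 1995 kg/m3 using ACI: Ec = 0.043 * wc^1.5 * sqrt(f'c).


Ec = 0.043 * 1995^1.5 * sqrt(49) / 1000
= 26.82 GPa

26.82


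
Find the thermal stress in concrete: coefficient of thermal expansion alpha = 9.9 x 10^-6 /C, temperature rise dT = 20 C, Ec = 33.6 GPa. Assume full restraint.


sigma = alpha * dT * Ec
= 9.9e-6 * 20 * 33.6 * 1000
= 6.653 MPa

6.653


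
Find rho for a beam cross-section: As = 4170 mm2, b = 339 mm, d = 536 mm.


rho = As / (b * d)
= 4170 / (339 * 536)
= 0.0229

0.0229


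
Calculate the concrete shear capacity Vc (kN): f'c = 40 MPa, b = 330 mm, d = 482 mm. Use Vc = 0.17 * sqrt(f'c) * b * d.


Vc = 0.17 * sqrt(40) * 330 * 482 / 1000
= 171.02 kN

171.02


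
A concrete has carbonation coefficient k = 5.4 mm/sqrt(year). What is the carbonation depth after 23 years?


depth = k * sqrt(t)
= 5.4 * sqrt(23)
= 25.9 mm

25.9


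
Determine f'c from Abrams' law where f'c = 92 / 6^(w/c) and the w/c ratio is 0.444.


f'c = 92 / 6^0.444
= 92 / 2.216
= 41.52 MPa

41.52


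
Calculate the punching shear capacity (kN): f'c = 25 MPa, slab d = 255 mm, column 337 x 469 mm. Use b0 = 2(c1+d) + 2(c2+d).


b0 = 2*(337 + 255) + 2*(469 + 255) = 2632 mm
Vc = 0.33 * sqrt(25) * 2632 * 255 / 1000
= 1107.41 kN

1107.41


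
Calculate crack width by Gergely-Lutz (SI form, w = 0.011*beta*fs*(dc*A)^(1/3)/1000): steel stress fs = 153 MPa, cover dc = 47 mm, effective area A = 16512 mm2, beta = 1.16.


w = 0.011 * beta * fs * (dc * A)^(1/3) / 1000
= 0.011 * 1.16 * 153 * (47 * 16512)^(1/3) / 1000
= 0.179 mm

0.179


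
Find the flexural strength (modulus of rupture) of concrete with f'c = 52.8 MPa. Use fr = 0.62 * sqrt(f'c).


fr = 0.62 * sqrt(52.8)
= 4.505 MPa

4.505


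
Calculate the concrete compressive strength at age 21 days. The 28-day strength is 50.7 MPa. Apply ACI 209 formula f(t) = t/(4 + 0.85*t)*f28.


f(21) = 21 / (4 + 0.85 * 21) * 50.7
= 21 / 21.85 * 50.7
= 48.73 MPa

48.73


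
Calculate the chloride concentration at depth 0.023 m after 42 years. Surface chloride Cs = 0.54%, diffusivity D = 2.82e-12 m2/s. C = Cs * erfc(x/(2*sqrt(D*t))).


t_seconds = 42 * 365.25 * 24 * 3600 = 1325419200.0 s
arg = 0.023 / (2 * sqrt(2.82e-12 * 1325419200.0))
= 0.1881
erfc(0.1881) = 0.7902
C = 0.54 * 0.7902 = 0.4267%

0.4267


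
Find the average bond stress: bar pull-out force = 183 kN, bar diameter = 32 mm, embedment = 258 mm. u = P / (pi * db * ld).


u = P / (pi * db * ld)
= 183 * 1000 / (pi * 32 * 258)
= 7.056 MPa

7.056


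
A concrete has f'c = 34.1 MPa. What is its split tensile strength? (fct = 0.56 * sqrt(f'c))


fct = 0.56 * sqrt(34.1)
= 0.56 * 5.84
= 3.27 MPa

3.27


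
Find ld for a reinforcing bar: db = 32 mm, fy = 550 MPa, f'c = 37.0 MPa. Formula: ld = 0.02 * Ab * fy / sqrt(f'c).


Ab = pi * 32^2 / 4 = 804.248 mm2
ld = 0.02 * 804.248 * 550 / sqrt(37.0)
= 1454.4 mm

1454.4


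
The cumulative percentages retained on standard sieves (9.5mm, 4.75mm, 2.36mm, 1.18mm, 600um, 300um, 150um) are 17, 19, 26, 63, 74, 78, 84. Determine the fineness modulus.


FM = sum(cumulative % retained) / 100
= 361 / 100
= 3.61

3.61


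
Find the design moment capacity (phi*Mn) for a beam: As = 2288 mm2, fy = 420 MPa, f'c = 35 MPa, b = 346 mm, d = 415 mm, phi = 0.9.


a = As * fy / (0.85 * f'c * b)
= 2288 * 420 / (0.85 * 35 * 346)
= 93.356 mm
Mn = As * fy * (d - a/2) / 10^6
= 353.9427 kN-m
phi*Mn = 0.9 * 353.9427 = 318.55 kN-m

318.55


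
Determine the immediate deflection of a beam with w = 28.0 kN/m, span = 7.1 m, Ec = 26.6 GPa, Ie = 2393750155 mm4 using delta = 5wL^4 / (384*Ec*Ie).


Convert: L = 7.1 m = 7100 mm, Ec = 26.6 GPa = 26600 MPa
delta = 5 * 28.0 * 7100^4 / (384 * 26600 * 2393750155)
= 14.55 mm

14.55


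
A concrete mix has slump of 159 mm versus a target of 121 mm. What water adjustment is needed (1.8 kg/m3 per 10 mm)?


Difference = 121 - 159 = -38 mm
Water adjustment = -38 * 1.8 / 10 = -6.8 kg/m3

-6.8


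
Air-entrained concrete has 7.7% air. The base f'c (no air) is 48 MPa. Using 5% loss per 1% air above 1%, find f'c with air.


Strength loss = (7.7 - 1) * 5 = 33.5%
f'c = 48 * (1 - 33.5/100)
= 31.92 MPa

31.92


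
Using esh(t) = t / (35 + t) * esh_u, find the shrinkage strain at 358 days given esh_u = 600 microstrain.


esh(358) = 358 / (35 + 358) * 600
= 358 / 393 * 600
= 546.6 microstrain

546.6


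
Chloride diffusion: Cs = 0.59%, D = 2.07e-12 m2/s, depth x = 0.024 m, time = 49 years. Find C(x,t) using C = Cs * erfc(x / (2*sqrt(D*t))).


t_seconds = 49 * 365.25 * 24 * 3600 = 1546322400.0 s
arg = 0.024 / (2 * sqrt(2.07e-12 * 1546322400.0))
= 0.2121
erfc(0.2121) = 0.7642
C = 0.59 * 0.7642 = 0.4509%

0.4509


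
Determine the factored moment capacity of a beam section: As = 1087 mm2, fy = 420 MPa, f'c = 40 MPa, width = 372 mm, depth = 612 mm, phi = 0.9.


a = As * fy / (0.85 * f'c * b)
= 1087 * 420 / (0.85 * 40 * 372)
= 36.0958 mm
Mn = As * fy * (d - a/2) / 10^6
= 271.1629 kN-m
phi*Mn = 0.9 * 271.1629 = 244.05 kN-m

244.05


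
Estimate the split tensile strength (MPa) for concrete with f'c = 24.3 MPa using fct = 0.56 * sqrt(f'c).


fct = 0.56 * sqrt(24.3)
= 0.56 * 4.93
= 2.761 MPa

2.761


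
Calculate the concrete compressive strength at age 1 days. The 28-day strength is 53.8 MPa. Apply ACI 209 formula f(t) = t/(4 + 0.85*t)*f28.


f(1) = 1 / (4 + 0.85 * 1) * 53.8
= 1 / 4.85 * 53.8
= 11.09 MPa

11.09


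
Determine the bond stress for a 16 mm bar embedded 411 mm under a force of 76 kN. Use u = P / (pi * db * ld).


u = P / (pi * db * ld)
= 76 * 1000 / (pi * 16 * 411)
= 3.679 MPa

3.679


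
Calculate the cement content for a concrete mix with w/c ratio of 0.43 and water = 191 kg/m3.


Cement = water / (w/c)
= 191 / 0.43
= 444.2 kg/m3

444.2


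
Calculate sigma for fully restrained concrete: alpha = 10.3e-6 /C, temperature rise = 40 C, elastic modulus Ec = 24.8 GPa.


sigma = alpha * dT * Ec
= 10.3e-6 * 40 * 24.8 * 1000
= 10.218 MPa

10.218


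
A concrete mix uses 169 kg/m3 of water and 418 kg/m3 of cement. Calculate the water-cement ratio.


w/c = water / cement
w/c = 169 / 418 = 0.404

0.404


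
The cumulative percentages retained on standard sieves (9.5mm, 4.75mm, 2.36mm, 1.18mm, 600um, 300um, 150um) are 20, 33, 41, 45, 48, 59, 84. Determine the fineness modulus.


FM = sum(cumulative % retained) / 100
= 330 / 100
= 3.3

3.3


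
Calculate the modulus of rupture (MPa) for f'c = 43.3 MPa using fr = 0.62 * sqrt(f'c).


fr = 0.62 * sqrt(43.3)
= 4.08 MPa

4.08


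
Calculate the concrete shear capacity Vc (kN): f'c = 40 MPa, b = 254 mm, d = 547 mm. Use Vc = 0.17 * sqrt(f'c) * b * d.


Vc = 0.17 * sqrt(40) * 254 * 547 / 1000
= 149.38 kN

149.38


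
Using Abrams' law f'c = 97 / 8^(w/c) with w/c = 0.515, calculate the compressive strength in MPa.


f'c = 97 / 8^0.515
= 97 / 2.918
= 33.24 MPa

33.24


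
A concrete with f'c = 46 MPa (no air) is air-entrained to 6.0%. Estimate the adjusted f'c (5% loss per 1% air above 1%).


Strength loss = (6.0 - 1) * 5 = 25.0%
f'c = 46 * (1 - 25.0/100)
= 34.5 MPa

34.5


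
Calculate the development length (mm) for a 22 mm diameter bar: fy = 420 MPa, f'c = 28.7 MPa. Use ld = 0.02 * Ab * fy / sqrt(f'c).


Ab = pi * 22^2 / 4 = 380.133 mm2
ld = 0.02 * 380.133 * 420 / sqrt(28.7)
= 596.0 mm

596.0


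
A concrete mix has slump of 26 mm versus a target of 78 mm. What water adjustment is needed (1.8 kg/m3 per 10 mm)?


Difference = 78 - 26 = 52 mm
Water adjustment = 52 * 1.8 / 10 = 9.4 kg/m3

9.4


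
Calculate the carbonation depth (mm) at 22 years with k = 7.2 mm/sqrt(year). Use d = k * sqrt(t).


depth = k * sqrt(t)
= 7.2 * sqrt(22)
= 33.77 mm

33.77


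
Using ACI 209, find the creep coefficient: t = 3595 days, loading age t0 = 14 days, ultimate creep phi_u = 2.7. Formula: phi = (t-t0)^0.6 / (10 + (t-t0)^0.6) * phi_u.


dt = 3595 - 14 = 3581
phi = 3581^0.6 / (10 + 3581^0.6) * 2.7
= 2.515

2.515


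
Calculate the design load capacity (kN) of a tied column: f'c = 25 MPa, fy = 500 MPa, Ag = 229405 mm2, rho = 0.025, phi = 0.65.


Ast = rho * Ag = 0.025 * 229405 = 5735.125 mm2
phi*Pn = 0.65 * 0.80 * (0.85 * 25 * (229405 - 5735.125) + 500 * 5735.125) / 1000
= 3962.68 kN

3962.68


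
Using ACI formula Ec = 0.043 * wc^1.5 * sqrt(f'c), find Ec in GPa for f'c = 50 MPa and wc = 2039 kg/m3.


Ec = 0.043 * 2039^1.5 * sqrt(50) / 1000
= 27.99 GPa

27.99


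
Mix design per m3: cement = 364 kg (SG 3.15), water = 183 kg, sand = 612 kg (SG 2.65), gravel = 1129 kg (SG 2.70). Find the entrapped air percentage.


Vol cement = 364 / (3.15 * 1000) = 0.115556 m3
Vol water = 183 / 1000 = 0.183 m3
Vol sand = 612 / (2.65 * 1000) = 0.230943 m3
Vol gravel = 1129 / (2.70 * 1000) = 0.418148 m3
Total solid + water volume = 0.947647 m3
Air = (1 - 0.947647) * 100 = 5.24%

5.24


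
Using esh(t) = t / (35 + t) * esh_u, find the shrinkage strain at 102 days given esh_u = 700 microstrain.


esh(102) = 102 / (35 + 102) * 700
= 102 / 137 * 700
= 521.2 microstrain

521.2


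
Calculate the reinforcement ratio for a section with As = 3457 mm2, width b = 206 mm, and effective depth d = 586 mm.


rho = As / (b * d)
= 3457 / (206 * 586)
= 0.0286

0.0286


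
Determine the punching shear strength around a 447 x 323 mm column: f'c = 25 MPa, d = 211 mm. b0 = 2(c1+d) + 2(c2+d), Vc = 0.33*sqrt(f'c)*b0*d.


b0 = 2*(447 + 211) + 2*(323 + 211) = 2384 mm
Vc = 0.33 * sqrt(25) * 2384 * 211 / 1000
= 829.99 kN

829.99


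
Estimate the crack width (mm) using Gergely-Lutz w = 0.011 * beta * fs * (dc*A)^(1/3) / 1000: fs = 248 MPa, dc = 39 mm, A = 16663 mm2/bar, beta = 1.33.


w = 0.011 * beta * fs * (dc * A)^(1/3) / 1000
= 0.011 * 1.33 * 248 * (39 * 16663)^(1/3) / 1000
= 0.314 mm

0.314


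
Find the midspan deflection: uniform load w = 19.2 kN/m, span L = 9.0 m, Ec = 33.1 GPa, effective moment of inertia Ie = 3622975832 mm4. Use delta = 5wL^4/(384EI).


Convert: L = 9.0 m = 9000 mm, Ec = 33.1 GPa = 33100 MPa
delta = 5 * 19.2 * 9000^4 / (384 * 33100 * 3622975832)
= 13.68 mm

13.68


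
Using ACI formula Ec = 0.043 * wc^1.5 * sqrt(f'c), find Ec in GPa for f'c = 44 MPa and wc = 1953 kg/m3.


Ec = 0.043 * 1953^1.5 * sqrt(44) / 1000
= 24.62 GPa

24.62


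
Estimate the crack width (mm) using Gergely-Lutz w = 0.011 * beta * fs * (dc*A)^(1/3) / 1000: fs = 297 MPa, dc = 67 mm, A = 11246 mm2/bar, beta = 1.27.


w = 0.011 * beta * fs * (dc * A)^(1/3) / 1000
= 0.011 * 1.27 * 297 * (67 * 11246)^(1/3) / 1000
= 0.378 mm

0.378


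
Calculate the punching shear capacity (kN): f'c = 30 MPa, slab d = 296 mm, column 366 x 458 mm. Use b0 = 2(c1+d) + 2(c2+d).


b0 = 2*(366 + 296) + 2*(458 + 296) = 2832 mm
Vc = 0.33 * sqrt(30) * 2832 * 296 / 1000
= 1515.16 kN

1515.16


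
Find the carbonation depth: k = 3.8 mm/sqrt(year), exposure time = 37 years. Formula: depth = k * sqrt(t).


depth = k * sqrt(t)
= 3.8 * sqrt(37)
= 23.11 mm

23.11


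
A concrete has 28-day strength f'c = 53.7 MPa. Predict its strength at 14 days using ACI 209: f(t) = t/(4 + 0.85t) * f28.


f(14) = 14 / (4 + 0.85 * 14) * 53.7
= 14 / 15.9 * 53.7
= 47.28 MPa

47.28


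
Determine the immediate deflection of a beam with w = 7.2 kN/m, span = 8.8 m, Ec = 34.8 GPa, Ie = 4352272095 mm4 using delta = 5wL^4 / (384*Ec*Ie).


Convert: L = 8.8 m = 8800 mm, Ec = 34.8 GPa = 34800 MPa
delta = 5 * 7.2 * 8800^4 / (384 * 34800 * 4352272095)
= 3.71 mm

3.71


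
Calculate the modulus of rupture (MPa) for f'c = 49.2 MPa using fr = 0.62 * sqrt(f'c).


fr = 0.62 * sqrt(49.2)
= 4.349 MPa

4.349


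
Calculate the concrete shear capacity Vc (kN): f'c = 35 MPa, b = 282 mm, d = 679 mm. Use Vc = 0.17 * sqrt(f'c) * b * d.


Vc = 0.17 * sqrt(35) * 282 * 679 / 1000
= 192.58 kN

192.58


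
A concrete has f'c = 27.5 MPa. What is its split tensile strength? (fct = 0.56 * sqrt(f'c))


fct = 0.56 * sqrt(27.5)
= 0.56 * 5.244
= 2.937 MPa

2.937


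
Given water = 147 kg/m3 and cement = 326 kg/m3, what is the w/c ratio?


w/c = water / cement
w/c = 147 / 326 = 0.451

0.451


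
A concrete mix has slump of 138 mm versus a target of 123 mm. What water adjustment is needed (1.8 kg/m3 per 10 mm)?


Difference = 123 - 138 = -15 mm
Water adjustment = -15 * 1.8 / 10 = -2.7 kg/m3

-2.7


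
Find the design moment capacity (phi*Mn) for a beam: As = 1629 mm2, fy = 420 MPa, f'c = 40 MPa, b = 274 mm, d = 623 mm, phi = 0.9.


a = As * fy / (0.85 * f'c * b)
= 1629 * 420 / (0.85 * 40 * 274)
= 73.4414 mm
Mn = As * fy * (d - a/2) / 10^6
= 401.1206 kN-m
phi*Mn = 0.9 * 401.1206 = 361.01 kN-m

361.01


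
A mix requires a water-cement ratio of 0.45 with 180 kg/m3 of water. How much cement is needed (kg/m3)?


Cement = water / (w/c)
= 180 / 0.45
= 400.0 kg/m3

400.0


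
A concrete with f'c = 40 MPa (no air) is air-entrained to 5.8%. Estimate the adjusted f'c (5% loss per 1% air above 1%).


Strength loss = (5.8 - 1) * 5 = 24.0%
f'c = 40 * (1 - 24.0/100)
= 30.4 MPa

30.4


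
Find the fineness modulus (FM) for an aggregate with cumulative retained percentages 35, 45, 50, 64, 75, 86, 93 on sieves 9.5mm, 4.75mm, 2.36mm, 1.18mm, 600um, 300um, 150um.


FM = sum(cumulative % retained) / 100
= 448 / 100
= 4.48

4.48


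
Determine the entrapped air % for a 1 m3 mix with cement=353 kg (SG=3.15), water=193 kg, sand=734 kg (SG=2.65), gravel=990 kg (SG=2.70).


Vol cement = 353 / (3.15 * 1000) = 0.112063 m3
Vol water = 193 / 1000 = 0.193 m3
Vol sand = 734 / (2.65 * 1000) = 0.276981 m3
Vol gravel = 990 / (2.70 * 1000) = 0.366667 m3
Total solid + water volume = 0.948711 m3
Air = (1 - 0.948711) * 100 = 5.13%

5.13


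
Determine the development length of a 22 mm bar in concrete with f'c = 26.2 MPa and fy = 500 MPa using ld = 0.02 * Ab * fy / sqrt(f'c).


Ab = pi * 22^2 / 4 = 380.133 mm2
ld = 0.02 * 380.133 * 500 / sqrt(26.2)
= 742.7 mm

742.7


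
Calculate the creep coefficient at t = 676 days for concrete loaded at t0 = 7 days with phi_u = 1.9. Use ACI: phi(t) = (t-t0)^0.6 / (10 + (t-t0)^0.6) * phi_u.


dt = 676 - 7 = 669
phi = 669^0.6 / (10 + 669^0.6) * 1.9
= 1.581

1.581


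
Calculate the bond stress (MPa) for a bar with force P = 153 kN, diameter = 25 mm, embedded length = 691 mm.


u = P / (pi * db * ld)
= 153 * 1000 / (pi * 25 * 691)
= 2.819 MPa

2.819


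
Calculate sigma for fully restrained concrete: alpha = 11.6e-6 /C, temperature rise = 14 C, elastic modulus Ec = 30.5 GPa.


sigma = alpha * dT * Ec
= 11.6e-6 * 14 * 30.5 * 1000
= 4.953 MPa

4.953


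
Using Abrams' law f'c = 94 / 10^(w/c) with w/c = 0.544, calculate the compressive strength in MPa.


f'c = 94 / 10^0.544
= 94 / 3.499
= 26.86 MPa

26.86


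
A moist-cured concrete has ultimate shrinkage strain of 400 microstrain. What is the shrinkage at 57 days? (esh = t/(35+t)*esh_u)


esh(57) = 57 / (35 + 57) * 400
= 57 / 92 * 400
= 247.8 microstrain

247.8


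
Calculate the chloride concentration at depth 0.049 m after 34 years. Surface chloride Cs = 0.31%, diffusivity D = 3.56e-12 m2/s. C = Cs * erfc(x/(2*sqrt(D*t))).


t_seconds = 34 * 365.25 * 24 * 3600 = 1072958400.0 s
arg = 0.049 / (2 * sqrt(3.56e-12 * 1072958400.0))
= 0.3964
erfc(0.3964) = 0.5751
C = 0.31 * 0.5751 = 0.1783%

0.1783


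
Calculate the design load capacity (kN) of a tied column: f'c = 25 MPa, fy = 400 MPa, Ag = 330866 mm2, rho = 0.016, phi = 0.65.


Ast = rho * Ag = 0.016 * 330866 = 5293.856 mm2
phi*Pn = 0.65 * 0.80 * (0.85 * 25 * (330866 - 5293.856) + 400 * 5293.856) / 1000
= 4698.69 kN

4698.69


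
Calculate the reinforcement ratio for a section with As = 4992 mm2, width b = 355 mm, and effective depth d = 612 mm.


rho = As / (b * d)
= 4992 / (355 * 612)
= 0.023

0.023


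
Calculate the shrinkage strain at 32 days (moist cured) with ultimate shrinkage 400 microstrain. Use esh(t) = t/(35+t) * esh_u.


esh(32) = 32 / (35 + 32) * 400
= 32 / 67 * 400
= 191.0 microstrain

191.0


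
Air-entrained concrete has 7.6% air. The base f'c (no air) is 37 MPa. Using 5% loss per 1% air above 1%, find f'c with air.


Strength loss = (7.6 - 1) * 5 = 33.0%
f'c = 37 * (1 - 33.0/100)
= 24.79 MPa

24.79


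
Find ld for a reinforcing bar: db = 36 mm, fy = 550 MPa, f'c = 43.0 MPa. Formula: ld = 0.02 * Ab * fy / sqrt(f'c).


Ab = pi * 36^2 / 4 = 1017.876 mm2
ld = 0.02 * 1017.876 * 550 / sqrt(43.0)
= 1707.5 mm

1707.5


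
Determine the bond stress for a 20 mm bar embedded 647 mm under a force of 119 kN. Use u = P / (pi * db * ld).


u = P / (pi * db * ld)
= 119 * 1000 / (pi * 20 * 647)
= 2.927 MPa

2.927


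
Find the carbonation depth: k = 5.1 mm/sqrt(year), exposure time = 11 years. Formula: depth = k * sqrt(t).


depth = k * sqrt(t)
= 5.1 * sqrt(11)
= 16.91 mm

16.91


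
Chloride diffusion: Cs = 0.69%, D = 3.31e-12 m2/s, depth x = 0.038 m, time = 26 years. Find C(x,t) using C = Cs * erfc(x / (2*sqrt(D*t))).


t_seconds = 26 * 365.25 * 24 * 3600 = 820497600.0 s
arg = 0.038 / (2 * sqrt(3.31e-12 * 820497600.0))
= 0.3646
erfc(0.3646) = 0.6061
C = 0.69 * 0.6061 = 0.4182%

0.4182


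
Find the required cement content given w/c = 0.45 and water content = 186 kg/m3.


Cement = water / (w/c)
= 186 / 0.45
= 413.3 kg/m3

413.3


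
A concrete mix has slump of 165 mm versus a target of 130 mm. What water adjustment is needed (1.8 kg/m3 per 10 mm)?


Difference = 130 - 165 = -35 mm
Water adjustment = -35 * 1.8 / 10 = -6.3 kg/m3

-6.3


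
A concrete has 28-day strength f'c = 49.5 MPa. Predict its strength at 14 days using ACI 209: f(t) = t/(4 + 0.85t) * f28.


f(14) = 14 / (4 + 0.85 * 14) * 49.5
= 14 / 15.9 * 49.5
= 43.58 MPa

43.58


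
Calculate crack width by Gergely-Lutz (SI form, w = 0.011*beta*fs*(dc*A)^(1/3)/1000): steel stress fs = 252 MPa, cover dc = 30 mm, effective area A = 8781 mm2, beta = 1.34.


w = 0.011 * beta * fs * (dc * A)^(1/3) / 1000
= 0.011 * 1.34 * 252 * (30 * 8781)^(1/3) / 1000
= 0.238 mm

0.238


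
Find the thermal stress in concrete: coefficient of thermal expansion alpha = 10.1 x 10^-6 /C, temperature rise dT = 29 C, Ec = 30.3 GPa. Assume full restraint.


sigma = alpha * dT * Ec
= 10.1e-6 * 29 * 30.3 * 1000
= 8.875 MPa

8.875


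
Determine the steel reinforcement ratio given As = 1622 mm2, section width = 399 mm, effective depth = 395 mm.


rho = As / (b * d)
= 1622 / (399 * 395)
= 0.0103

0.0103


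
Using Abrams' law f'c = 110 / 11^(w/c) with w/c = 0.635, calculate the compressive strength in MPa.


f'c = 110 / 11^0.635
= 110 / 4.584
= 23.99 MPa

23.99


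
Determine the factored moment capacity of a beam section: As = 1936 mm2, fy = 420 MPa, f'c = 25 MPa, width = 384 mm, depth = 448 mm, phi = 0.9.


a = As * fy / (0.85 * f'c * b)
= 1936 * 420 / (0.85 * 25 * 384)
= 99.6471 mm
Mn = As * fy * (d - a/2) / 10^6
= 323.7653 kN-m
phi*Mn = 0.9 * 323.7653 = 291.39 kN-m

291.39


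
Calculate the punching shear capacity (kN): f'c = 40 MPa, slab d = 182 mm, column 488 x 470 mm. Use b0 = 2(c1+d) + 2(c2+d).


b0 = 2*(488 + 182) + 2*(470 + 182) = 2644 mm
Vc = 0.33 * sqrt(40) * 2644 * 182 / 1000
= 1004.33 kN

1004.33


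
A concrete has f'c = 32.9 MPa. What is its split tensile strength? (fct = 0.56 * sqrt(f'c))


fct = 0.56 * sqrt(32.9)
= 0.56 * 5.736
= 3.212 MPa

3.212


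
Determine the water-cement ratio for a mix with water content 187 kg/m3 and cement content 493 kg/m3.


w/c = water / cement
w/c = 187 / 493 = 0.379

0.379


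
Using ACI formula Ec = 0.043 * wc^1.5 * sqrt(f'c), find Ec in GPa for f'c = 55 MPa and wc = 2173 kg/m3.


Ec = 0.043 * 2173^1.5 * sqrt(55) / 1000
= 32.3 GPa

32.3


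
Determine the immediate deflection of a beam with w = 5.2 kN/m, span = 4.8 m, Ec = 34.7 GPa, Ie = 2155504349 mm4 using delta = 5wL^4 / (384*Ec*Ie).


Convert: L = 4.8 m = 4800 mm, Ec = 34.7 GPa = 34700 MPa
delta = 5 * 5.2 * 4800^4 / (384 * 34700 * 2155504349)
= 0.48 mm

0.48


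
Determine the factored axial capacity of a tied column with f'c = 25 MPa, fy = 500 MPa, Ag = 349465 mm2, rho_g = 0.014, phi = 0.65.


Ast = rho * Ag = 0.014 * 349465 = 4892.51 mm2
phi*Pn = 0.65 * 0.80 * (0.85 * 25 * (349465 - 4892.51) + 500 * 4892.51) / 1000
= 5079.58 kN

5079.58


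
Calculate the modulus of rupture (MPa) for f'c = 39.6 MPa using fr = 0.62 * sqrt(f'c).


fr = 0.62 * sqrt(39.6)
= 3.902 MPa

3.902
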